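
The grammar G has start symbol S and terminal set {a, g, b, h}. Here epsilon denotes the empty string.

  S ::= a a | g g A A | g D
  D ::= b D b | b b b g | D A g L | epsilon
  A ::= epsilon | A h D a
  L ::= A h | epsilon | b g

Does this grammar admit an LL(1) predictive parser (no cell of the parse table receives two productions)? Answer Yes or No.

No

FIRST(S) = {a, g}
FIRST(D) = {epsilon, b, g, h}
FIRST(A) = {epsilon, h}
FIRST(L) = {epsilon, b, h}
FOLLOW(S) = {$}
FOLLOW(D) = {$, a, b, g, h}
FOLLOW(A) = {$, g, h}
FOLLOW(L) = {$, a, b, g, h}
Cell M[A, h] receives both A ::= epsilon and A ::= A h D a — the grammar is not LL(1).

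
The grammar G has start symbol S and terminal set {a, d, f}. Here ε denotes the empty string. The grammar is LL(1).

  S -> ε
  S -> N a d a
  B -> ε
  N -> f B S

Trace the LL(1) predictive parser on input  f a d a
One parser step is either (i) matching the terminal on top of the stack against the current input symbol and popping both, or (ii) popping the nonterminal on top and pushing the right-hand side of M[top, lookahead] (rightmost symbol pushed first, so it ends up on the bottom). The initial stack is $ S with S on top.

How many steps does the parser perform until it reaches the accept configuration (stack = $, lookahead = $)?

     Stack          Input      Action
  1  $ S            f a d a $  expand S -> N a d a
  2  $ a d a N      f a d a $  expand N -> f B S
  3  $ a d a S B f  f a d a $  match f
  4  $ a d a S B    a d a $    expand B -> ε
  5  $ a d a S      a d a $    expand S -> ε
  6  $ a d a        a d a $    match a
  7  $ a d          d a $      match d
  8  $ a            a $        match a
Accept reached after 8 steps.

8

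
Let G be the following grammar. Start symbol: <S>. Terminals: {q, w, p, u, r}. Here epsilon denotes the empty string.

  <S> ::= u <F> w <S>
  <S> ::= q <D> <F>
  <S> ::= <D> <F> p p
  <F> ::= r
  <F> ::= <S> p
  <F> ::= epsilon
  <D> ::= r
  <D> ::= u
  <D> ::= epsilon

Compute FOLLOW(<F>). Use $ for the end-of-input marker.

{$, p, w}

FIRST(<D>) = {epsilon, r, u}
FIRST(<S>) = {p, q, r, u}  (via <D> <F> p p)
FIRST(<F>) = {epsilon, p, q, r, u}  (via <S> p)
FOLLOW(<S>) includes $ since <S> is the start symbol.
FOLLOW(<S>): in <S>::=u <F> w <S>, the suffix after <S> is empty (adds nothing new); in <F>::=<S> p, <S> is followed by p with FIRST {p}. Thus FOLLOW(<S>) = {$, p}.
FOLLOW(<F>): in <S>::=u <F> w <S>, <F> is followed by w <S> with FIRST {w}; in <S>::=q <D> <F>, the suffix after <F> is empty, so FOLLOW(<F>) ⊇ FOLLOW(<S>) = {$, p}; in <S>::=<D> <F> p p, <F> is followed by p p with FIRST {p}. Thus FOLLOW(<F>) = {$, p, w}.
FOLLOW(<D>): in <S>::=q <D> <F>, <D> is followed by <F> with FIRST {epsilon, p, q, r, u}; in <S>::=q <D> <F>, the suffix after <D> is nullable, so FOLLOW(<D>) ⊇ FOLLOW(<S>) = {$, p}; in <S>::=<D> <F> p p, <D> is followed by <F> p p with FIRST {p, q, r, u}. Thus FOLLOW(<D>) = {$, p, q, r, u}.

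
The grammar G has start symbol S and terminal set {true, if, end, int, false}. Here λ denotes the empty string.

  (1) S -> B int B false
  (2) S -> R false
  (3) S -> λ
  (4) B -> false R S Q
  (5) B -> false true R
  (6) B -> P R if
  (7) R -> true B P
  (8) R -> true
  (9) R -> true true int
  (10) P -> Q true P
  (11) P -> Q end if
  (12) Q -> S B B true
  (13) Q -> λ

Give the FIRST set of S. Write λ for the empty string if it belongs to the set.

{λ, end, false, true}

FIRST(R): from R->true B P we get {true}; from R->true we get {true}; from R->true true int we get {true}. So FIRST(R) = {true}.
FIRST(S): from S->B int B false we get {end, false, true}; from S->R false we get {true}; from S->λ we get {λ}. So FIRST(S) = {λ, end, false, true}.
FIRST(B): from B->false R S Q we get {false}; from B->false true R we get {false}; from B->P R if we get {end, false, true}. So FIRST(B) = {end, false, true}.
FIRST(Q): from Q->S B B true we get {end, false, true}; from Q->λ we get {λ}. So FIRST(Q) = {λ, end, false, true}.
FIRST(P): from P->Q true P we get {end, false, true}; from P->Q end if we get {end, false, true}. So FIRST(P) = {end, false, true}.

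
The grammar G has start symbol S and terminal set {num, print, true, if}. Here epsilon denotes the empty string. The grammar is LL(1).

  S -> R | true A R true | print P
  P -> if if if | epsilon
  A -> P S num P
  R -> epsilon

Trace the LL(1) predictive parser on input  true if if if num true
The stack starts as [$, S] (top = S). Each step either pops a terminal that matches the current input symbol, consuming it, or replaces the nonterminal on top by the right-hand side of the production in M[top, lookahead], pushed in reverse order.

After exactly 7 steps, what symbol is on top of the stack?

     Stack                      Input                     Action
  1  $ S                        true if if if num true $  expand S -> true A R true
  2  $ true R A true            true if if if num true $  match true
  3  $ true R A                 if if if num true $       expand A -> P S num P
  4  $ true R P num S P         if if if num true $       expand P -> if if if
  5  $ true R P num S if if if  if if if num true $       match if
  6  $ true R P num S if if     if if num true $          match if
  7  $ true R P num S if        if num true $             match if
Stack after step 7: $ true R P num S (top = S).

S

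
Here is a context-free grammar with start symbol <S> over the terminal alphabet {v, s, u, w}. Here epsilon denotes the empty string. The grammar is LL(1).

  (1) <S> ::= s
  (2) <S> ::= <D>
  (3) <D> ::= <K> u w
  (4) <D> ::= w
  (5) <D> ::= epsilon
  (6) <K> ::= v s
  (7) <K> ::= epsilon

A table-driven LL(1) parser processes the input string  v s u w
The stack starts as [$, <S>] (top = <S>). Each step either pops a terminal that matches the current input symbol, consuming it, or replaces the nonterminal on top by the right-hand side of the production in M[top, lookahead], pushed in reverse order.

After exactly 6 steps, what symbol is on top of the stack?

w

     Stack      Input      Action
  1  $ <S>      v s u w $  expand <S> ::= <D>
  2  $ <D>      v s u w $  expand <D> ::= <K> u w
  3  $ w u <K>  v s u w $  expand <K> ::= v s
  4  $ w u s v  v s u w $  match v
  5  $ w u s    s u w $    match s
  6  $ w u      u w $      match u
Stack after step 6: $ w (top = w).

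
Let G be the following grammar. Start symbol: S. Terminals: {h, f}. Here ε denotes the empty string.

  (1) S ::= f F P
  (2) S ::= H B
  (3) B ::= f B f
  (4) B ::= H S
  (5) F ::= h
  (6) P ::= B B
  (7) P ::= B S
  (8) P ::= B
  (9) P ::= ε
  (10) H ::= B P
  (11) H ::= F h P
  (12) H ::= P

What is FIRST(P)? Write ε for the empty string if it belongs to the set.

FIRST(F): from F::=h we get {h}. So FIRST(F) = {h}.
FIRST(S): from S::=f F P we get {f}; from S::=H B we get {f, h}. So FIRST(S) = {f, h}.
FIRST(B): from B::=f B f we get {f}; from B::=H S we get {f, h}. So FIRST(B) = {f, h}.
FIRST(P): from P::=B B we get {f, h}; from P::=B S we get {f, h}; from P::=B we get {f, h}; from P::=ε we get {ε}. So FIRST(P) = {ε, f, h}.
FIRST(H): from H::=B P we get {f, h}; from H::=F h P we get {h}; from H::=P we get {ε, f, h}. So FIRST(H) = {ε, f, h}.

{ε, f, h}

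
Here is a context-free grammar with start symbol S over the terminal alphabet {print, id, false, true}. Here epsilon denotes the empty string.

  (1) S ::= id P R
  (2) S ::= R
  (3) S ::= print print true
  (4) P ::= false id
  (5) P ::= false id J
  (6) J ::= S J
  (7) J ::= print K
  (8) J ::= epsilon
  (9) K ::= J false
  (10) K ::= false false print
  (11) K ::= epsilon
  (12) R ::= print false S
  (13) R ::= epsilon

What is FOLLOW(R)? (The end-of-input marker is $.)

FIRST(P) = {false}
FIRST(R) = {epsilon, print}
FIRST(S) = {epsilon, id, print}  (via R)
FIRST(J) = {epsilon, id, print}  (via S J)
FIRST(K) = {epsilon, false, id, print}  (via J false)
FOLLOW(S) includes $ since S is the start symbol.
FOLLOW(S): in J::=S J, S is followed by J with FIRST {epsilon, id, print}; in J::=S J, the suffix after S is nullable, so FOLLOW(S) ⊇ FOLLOW(J) = {$, false, id, print}; in R::=print false S, the suffix after S is empty, so FOLLOW(S) ⊇ FOLLOW(R) = {$, false, id, print}. Thus FOLLOW(S) = {$, false, id, print}.
FOLLOW(P): in S::=id P R, P is followed by R with FIRST {epsilon, print}; in S::=id P R, the suffix after P is nullable, so FOLLOW(P) ⊇ FOLLOW(S) = {$, false, id, print}. Thus FOLLOW(P) = {$, false, id, print}.
FOLLOW(J): in P::=false id J, the suffix after J is empty, so FOLLOW(J) ⊇ FOLLOW(P) = {$, false, id, print}; in J::=S J, the suffix after J is empty (adds nothing new); in K::=J false, J is followed by false with FIRST {false}. Thus FOLLOW(J) = {$, false, id, print}.
FOLLOW(K): in J::=print K, the suffix after K is empty, so FOLLOW(K) ⊇ FOLLOW(J) = {$, false, id, print}. Thus FOLLOW(K) = {$, false, id, print}.
FOLLOW(R): in S::=id P R, the suffix after R is empty, so FOLLOW(R) ⊇ FOLLOW(S) = {$, false, id, print}; in S::=R, the suffix after R is empty, so FOLLOW(R) ⊇ FOLLOW(S) = {$, false, id, print}. Thus FOLLOW(R) = {$, false, id, print}.

{$, false, id, print}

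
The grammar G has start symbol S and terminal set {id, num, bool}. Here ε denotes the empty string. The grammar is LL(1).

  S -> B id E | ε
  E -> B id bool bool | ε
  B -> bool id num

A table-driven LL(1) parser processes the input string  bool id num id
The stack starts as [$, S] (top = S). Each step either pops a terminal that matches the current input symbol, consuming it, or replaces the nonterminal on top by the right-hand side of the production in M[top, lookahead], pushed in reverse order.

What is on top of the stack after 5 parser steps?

id

     Stack               Input             Action
  1  $ S                 bool id num id $  expand S -> B id E
  2  $ E id B            bool id num id $  expand B -> bool id num
  3  $ E id num id bool  bool id num id $  match bool
  4  $ E id num id       id num id $       match id
  5  $ E id num          num id $          match num
Stack after step 5: $ E id (top = id).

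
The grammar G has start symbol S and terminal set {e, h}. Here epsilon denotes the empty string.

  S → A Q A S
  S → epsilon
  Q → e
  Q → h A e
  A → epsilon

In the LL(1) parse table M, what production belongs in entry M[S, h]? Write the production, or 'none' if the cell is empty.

FIRST(Q): from Q→e we get {e}; from Q→h A e we get {h}. So FIRST(Q) = {e, h}.
FIRST(A): from A→epsilon we get {epsilon}. So FIRST(A) = {epsilon}.
FIRST(S): from S→A Q A S we get {e, h}; from S→epsilon we get {epsilon}. So FIRST(S) = {epsilon, e, h}.
FOLLOW(S) includes $ since S is the start symbol.
FOLLOW(S): in S→A Q A S, the suffix after S is empty (adds nothing new). Thus FOLLOW(S) = {$}.
For S → A Q A S: FIRST(A Q A S) = {e, h}, so it goes in M[S, t] for t ∈ {e, h}.
For S → epsilon: FIRST(epsilon) = {epsilon}, so it goes in M[S, t] for t ∈ {}; since epsilon ∈ FIRST, also for every t ∈ FOLLOW(S) = {$}.

S → A Q A S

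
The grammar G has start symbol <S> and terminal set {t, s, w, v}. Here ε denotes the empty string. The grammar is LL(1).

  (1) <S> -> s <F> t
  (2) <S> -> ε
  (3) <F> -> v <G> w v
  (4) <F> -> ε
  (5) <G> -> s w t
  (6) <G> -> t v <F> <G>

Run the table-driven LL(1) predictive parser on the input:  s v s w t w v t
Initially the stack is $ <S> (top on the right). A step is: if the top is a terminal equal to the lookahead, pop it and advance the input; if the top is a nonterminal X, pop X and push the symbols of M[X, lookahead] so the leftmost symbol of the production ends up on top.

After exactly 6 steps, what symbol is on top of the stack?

w

step 1: stack=$ <S>  input=s v s w t w v t $  — expand <S> -> s <F> t
step 2: stack=$ t <F> s  input=s v s w t w v t $  — match s
step 3: stack=$ t <F>  input=v s w t w v t $  — expand <F> -> v <G> w v
step 4: stack=$ t v w <G> v  input=v s w t w v t $  — match v
step 5: stack=$ t v w <G>  input=s w t w v t $  — expand <G> -> s w t
step 6: stack=$ t v w t w s  input=s w t w v t $  — match s
Stack after step 6: $ t v w t w (top = w).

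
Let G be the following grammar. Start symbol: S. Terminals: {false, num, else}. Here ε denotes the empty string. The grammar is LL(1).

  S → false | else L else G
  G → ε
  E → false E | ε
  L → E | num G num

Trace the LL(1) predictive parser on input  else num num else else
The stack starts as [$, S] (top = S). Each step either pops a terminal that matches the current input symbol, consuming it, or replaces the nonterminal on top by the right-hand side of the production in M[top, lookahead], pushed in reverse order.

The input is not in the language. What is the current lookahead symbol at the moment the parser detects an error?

else

step 1: stack=$ S  input=else num num else else $  — expand S → else L else G
step 2: stack=$ G else L else  input=else num num else else $  — match else
step 3: stack=$ G else L  input=num num else else $  — expand L → num G num
step 4: stack=$ G else num G num  input=num num else else $  — match num
step 5: stack=$ G else num G  input=num else else $  — expand G → ε
step 6: stack=$ G else num  input=num else else $  — match num
step 7: stack=$ G else  input=else else $  — match else
step 8: stack=$ G  input=else $  — error: M[G, else] is empty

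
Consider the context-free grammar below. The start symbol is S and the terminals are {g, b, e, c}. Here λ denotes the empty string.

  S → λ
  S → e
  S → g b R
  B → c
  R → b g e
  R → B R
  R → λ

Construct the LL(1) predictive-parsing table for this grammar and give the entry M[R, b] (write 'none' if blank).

FIRST(S): from S→λ we get {λ}; from S→e we get {e}; from S→g b R we get {g}. So FIRST(S) = {λ, e, g}.
FIRST(B): from B→c we get {c}. So FIRST(B) = {c}.
FIRST(R): from R→b g e we get {b}; from R→B R we get {c}; from R→λ we get {λ}. So FIRST(R) = {λ, b, c}.
FOLLOW(S) includes $ since S is the start symbol.
FOLLOW(S): S appears on no right-hand side. Thus FOLLOW(S) = {$}.
FOLLOW(R): in S→g b R, the suffix after R is empty, so FOLLOW(R) ⊇ FOLLOW(S) = {$}; in R→B R, the suffix after R is empty (adds nothing new). Thus FOLLOW(R) = {$}.
For R → b g e: FIRST(b g e) = {b}, so it goes in M[R, t] for t ∈ {b}.
For R → B R: FIRST(B R) = {c}, so it goes in M[R, t] for t ∈ {c}.
For R → λ: FIRST(λ) = {λ}, so it goes in M[R, t] for t ∈ {}; since λ ∈ FIRST, also for every t ∈ FOLLOW(R) = {$}.

R → b g e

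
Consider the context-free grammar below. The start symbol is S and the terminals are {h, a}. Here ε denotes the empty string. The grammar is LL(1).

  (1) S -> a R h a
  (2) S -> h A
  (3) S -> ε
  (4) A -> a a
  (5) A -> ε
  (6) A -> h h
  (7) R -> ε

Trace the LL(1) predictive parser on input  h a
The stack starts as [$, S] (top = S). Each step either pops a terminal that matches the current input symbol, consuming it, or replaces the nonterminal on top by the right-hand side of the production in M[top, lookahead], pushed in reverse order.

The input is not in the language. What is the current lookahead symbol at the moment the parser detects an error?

     Stack  Input  Action
  1  $ S    h a $  expand S -> h A
  2  $ A h  h a $  match h
  3  $ A    a $    expand A -> a a
  4  $ a a  a $    match a
  5  $ a    $      error: top is terminal a but lookahead is $

$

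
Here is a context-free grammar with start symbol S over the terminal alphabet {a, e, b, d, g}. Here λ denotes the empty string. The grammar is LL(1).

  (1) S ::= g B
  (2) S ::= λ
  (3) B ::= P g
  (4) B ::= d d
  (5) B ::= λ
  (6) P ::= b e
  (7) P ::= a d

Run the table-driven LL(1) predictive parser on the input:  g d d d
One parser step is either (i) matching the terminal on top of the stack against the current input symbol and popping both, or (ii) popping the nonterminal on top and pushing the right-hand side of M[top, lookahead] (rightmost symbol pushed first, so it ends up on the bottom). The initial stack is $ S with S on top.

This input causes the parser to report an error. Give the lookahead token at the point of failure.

d

     Stack  Input      Action
  1  $ S    g d d d $  expand S ::= g B
  2  $ B g  g d d d $  match g
  3  $ B    d d d $    expand B ::= d d
  4  $ d d  d d d $    match d
  5  $ d    d d $      match d
  6  $      d $        error: stack empty but input remains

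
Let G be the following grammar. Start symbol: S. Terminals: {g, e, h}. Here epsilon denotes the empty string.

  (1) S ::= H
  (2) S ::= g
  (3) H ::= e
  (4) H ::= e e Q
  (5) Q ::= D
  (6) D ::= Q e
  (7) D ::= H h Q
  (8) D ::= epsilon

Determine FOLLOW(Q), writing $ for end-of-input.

{$, e, h}

FIRST(H): from H::=e we get {e}; from H::=e e Q we get {e}. So FIRST(H) = {e}.
FIRST(S): from S::=H we get {e}; from S::=g we get {g}. So FIRST(S) = {e, g}.
FIRST(Q): from Q::=D we get {epsilon, e}. So FIRST(Q) = {epsilon, e}.
FIRST(D): from D::=Q e we get {e}; from D::=H h Q we get {e}; from D::=epsilon we get {epsilon}. So FIRST(D) = {epsilon, e}.
FOLLOW(S) includes $ since S is the start symbol.
FOLLOW(S): S appears on no right-hand side. Thus FOLLOW(S) = {$}.
FOLLOW(H): in S::=H, the suffix after H is empty, so FOLLOW(H) ⊇ FOLLOW(S) = {$}; in D::=H h Q, H is followed by h Q with FIRST {h}. Thus FOLLOW(H) = {$, h}.
FOLLOW(Q): in H::=e e Q, the suffix after Q is empty, so FOLLOW(Q) ⊇ FOLLOW(H) = {$, h}; in D::=Q e, Q is followed by e with FIRST {e}; in D::=H h Q, the suffix after Q is empty, so FOLLOW(Q) ⊇ FOLLOW(D) = {$, e, h}. Thus FOLLOW(Q) = {$, e, h}.
FOLLOW(D): in Q::=D, the suffix after D is empty, so FOLLOW(D) ⊇ FOLLOW(Q) = {$, e, h}. Thus FOLLOW(D) = {$, e, h}.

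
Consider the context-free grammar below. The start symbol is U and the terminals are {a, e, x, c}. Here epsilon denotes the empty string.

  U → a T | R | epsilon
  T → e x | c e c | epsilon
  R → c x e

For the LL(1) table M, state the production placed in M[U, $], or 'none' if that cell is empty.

FIRST(T) = {epsilon, c, e}
FIRST(R) = {c}
FIRST(U) = {epsilon, a, c}  (via R)
FOLLOW(U) includes $ since U is the start symbol.
FOLLOW(U): U appears on no right-hand side. Thus FOLLOW(U) = {$}.
For U → a T: FIRST(a T) = {a}, so it goes in M[U, t] for t ∈ {a}.
For U → R: FIRST(R) = {c}, so it goes in M[U, t] for t ∈ {c}.
For U → epsilon: FIRST(epsilon) = {epsilon}, so it goes in M[U, t] for t ∈ {}; since epsilon ∈ FIRST, also for every t ∈ FOLLOW(U) = {$}.

U → epsilon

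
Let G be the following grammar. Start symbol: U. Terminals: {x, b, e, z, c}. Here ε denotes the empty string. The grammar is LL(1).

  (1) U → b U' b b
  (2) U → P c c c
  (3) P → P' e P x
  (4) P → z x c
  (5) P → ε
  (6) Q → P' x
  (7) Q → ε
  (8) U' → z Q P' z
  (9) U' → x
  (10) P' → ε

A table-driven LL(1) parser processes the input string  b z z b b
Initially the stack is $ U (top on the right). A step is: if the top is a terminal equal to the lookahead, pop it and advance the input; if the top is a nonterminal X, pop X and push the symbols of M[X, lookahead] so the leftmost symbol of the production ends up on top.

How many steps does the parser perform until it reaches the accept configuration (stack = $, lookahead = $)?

9

     Stack           Input        Action
  1  $ U             b z z b b $  expand U → b U' b b
  2  $ b b U' b      b z z b b $  match b
  3  $ b b U'        z z b b $    expand U' → z Q P' z
  4  $ b b z P' Q z  z z b b $    match z
  5  $ b b z P' Q    z b b $      expand Q → ε
  6  $ b b z P'      z b b $      expand P' → ε
  7  $ b b z         z b b $      match z
  8  $ b b           b b $        match b
  9  $ b             b $          match b
Accept reached after 9 steps.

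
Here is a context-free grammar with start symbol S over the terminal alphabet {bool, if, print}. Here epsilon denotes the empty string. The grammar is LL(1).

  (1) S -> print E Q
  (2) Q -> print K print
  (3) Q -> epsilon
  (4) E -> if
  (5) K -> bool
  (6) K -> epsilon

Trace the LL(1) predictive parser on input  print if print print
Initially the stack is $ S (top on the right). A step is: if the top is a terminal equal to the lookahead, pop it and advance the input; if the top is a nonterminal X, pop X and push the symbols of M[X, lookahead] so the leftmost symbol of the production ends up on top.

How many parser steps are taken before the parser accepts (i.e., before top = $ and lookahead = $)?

8

     Stack            Input                   Action
  1  $ S              print if print print $  expand S -> print E Q
  2  $ Q E print      print if print print $  match print
  3  $ Q E            if print print $        expand E -> if
  4  $ Q if           if print print $        match if
  5  $ Q              print print $           expand Q -> print K print
  6  $ print K print  print print $           match print
  7  $ print K        print $                 expand K -> epsilon
  8  $ print          print $                 match print
Accept reached after 8 steps.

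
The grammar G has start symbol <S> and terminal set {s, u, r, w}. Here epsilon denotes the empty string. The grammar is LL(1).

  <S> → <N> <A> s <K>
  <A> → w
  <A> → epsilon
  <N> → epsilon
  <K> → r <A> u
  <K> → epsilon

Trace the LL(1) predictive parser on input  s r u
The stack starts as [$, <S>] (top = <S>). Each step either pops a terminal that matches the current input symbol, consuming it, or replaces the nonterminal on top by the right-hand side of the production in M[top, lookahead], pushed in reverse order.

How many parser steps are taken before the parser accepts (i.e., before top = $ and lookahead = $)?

8

step 1: stack=$ <S>  input=s r u $  — expand <S> → <N> <A> s <K>
step 2: stack=$ <K> s <A> <N>  input=s r u $  — expand <N> → epsilon
step 3: stack=$ <K> s <A>  input=s r u $  — expand <A> → epsilon
step 4: stack=$ <K> s  input=s r u $  — match s
step 5: stack=$ <K>  input=r u $  — expand <K> → r <A> u
step 6: stack=$ u <A> r  input=r u $  — match r
step 7: stack=$ u <A>  input=u $  — expand <A> → epsilon
step 8: stack=$ u  input=u $  — match u
Accept reached after 8 steps.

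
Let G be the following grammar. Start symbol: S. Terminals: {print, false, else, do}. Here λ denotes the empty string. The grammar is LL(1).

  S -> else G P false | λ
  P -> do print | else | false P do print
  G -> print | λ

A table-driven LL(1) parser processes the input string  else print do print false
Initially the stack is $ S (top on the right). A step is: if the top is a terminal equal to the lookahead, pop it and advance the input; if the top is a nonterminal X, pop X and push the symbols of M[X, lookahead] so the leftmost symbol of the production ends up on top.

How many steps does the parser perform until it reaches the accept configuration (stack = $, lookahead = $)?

     Stack             Input                        Action
  1  $ S               else print do print false $  expand S -> else G P false
  2  $ false P G else  else print do print false $  match else
  3  $ false P G       print do print false $       expand G -> print
  4  $ false P print   print do print false $       match print
  5  $ false P         do print false $             expand P -> do print
  6  $ false print do  do print false $             match do
  7  $ false print     print false $                match print
  8  $ false           false $                      match false
Accept reached after 8 steps.

8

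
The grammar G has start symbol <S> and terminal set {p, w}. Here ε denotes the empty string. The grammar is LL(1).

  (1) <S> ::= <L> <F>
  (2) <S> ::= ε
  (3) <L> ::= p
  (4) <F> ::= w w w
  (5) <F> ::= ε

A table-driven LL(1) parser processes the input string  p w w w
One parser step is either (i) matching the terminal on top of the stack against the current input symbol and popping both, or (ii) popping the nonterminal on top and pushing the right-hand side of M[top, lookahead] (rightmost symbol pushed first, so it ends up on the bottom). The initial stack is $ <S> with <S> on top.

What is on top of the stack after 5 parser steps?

w

     Stack      Input      Action
  1  $ <S>      p w w w $  expand <S> ::= <L> <F>
  2  $ <F> <L>  p w w w $  expand <L> ::= p
  3  $ <F> p    p w w w $  match p
  4  $ <F>      w w w $    expand <F> ::= w w w
  5  $ w w w    w w w $    match w
Stack after step 5: $ w w (top = w).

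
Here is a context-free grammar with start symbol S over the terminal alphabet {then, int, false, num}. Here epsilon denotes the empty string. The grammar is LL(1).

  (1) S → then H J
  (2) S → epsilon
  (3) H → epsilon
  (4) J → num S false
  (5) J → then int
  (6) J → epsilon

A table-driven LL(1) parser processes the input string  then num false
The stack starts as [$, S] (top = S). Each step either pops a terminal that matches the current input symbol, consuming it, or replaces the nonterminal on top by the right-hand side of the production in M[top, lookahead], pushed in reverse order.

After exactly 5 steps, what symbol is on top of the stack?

S

     Stack          Input             Action
  1  $ S            then num false $  expand S → then H J
  2  $ J H then     then num false $  match then
  3  $ J H          num false $       expand H → epsilon
  4  $ J            num false $       expand J → num S false
  5  $ false S num  num false $       match num
Stack after step 5: $ false S (top = S).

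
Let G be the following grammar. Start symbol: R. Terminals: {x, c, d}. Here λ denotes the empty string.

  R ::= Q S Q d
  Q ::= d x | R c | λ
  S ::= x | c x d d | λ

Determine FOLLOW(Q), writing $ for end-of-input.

FIRST(S): from S::=x we get {x}; from S::=c x d d we get {c}; from S::=λ we get {λ}. So FIRST(S) = {λ, c, x}.
FIRST(R): from R::=Q S Q d we get {c, d, x}. So FIRST(R) = {c, d, x}.
FIRST(Q): from Q::=d x we get {d}; from Q::=R c we get {c, d, x}; from Q::=λ we get {λ}. So FIRST(Q) = {λ, c, d, x}.
FOLLOW(R) includes $ since R is the start symbol.
FOLLOW(R): in Q::=R c, R is followed by c with FIRST {c}. Thus FOLLOW(R) = {$, c}.
FOLLOW(Q): in R::=Q S Q d (occurrence 1), Q is followed by S Q d with FIRST {c, d, x}; in R::=Q S Q d (occurrence 2), Q is followed by d with FIRST {d}. Thus FOLLOW(Q) = {c, d, x}.
FOLLOW(S): in R::=Q S Q d, S is followed by Q d with FIRST {c, d, x}. Thus FOLLOW(S) = {c, d, x}.

{c, d, x}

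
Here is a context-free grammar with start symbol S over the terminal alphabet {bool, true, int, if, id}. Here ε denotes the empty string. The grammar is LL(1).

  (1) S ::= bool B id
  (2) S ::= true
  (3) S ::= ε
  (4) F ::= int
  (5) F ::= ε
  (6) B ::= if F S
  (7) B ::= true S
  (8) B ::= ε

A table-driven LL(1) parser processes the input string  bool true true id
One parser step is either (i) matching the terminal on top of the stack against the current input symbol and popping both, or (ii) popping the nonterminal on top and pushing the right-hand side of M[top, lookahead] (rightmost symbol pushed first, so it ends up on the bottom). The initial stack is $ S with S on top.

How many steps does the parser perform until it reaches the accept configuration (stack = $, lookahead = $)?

step 1: stack=$ S  input=bool true true id $  — expand S ::= bool B id
step 2: stack=$ id B bool  input=bool true true id $  — match bool
step 3: stack=$ id B  input=true true id $  — expand B ::= true S
step 4: stack=$ id S true  input=true true id $  — match true
step 5: stack=$ id S  input=true id $  — expand S ::= true
step 6: stack=$ id true  input=true id $  — match true
step 7: stack=$ id  input=id $  — match id
Accept reached after 7 steps.

7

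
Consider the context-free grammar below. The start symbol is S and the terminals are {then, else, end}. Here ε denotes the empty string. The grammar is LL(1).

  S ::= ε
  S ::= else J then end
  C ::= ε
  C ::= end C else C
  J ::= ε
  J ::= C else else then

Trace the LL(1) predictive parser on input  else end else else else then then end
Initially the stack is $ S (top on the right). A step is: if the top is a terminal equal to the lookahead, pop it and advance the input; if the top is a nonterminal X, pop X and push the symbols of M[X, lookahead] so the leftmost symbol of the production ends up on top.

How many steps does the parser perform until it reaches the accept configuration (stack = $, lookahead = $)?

step 1: stack=$ S  input=else end else else else then then end $  — expand S ::= else J then end
step 2: stack=$ end then J else  input=else end else else else then then end $  — match else
step 3: stack=$ end then J  input=end else else else then then end $  — expand J ::= C else else then
step 4: stack=$ end then then else else C  input=end else else else then then end $  — expand C ::= end C else C
step 5: stack=$ end then then else else C else C end  input=end else else else then then end $  — match end
step 6: stack=$ end then then else else C else C  input=else else else then then end $  — expand C ::= ε
step 7: stack=$ end then then else else C else  input=else else else then then end $  — match else
step 8: stack=$ end then then else else C  input=else else then then end $  — expand C ::= ε
step 9: stack=$ end then then else else  input=else else then then end $  — match else
step 10: stack=$ end then then else  input=else then then end $  — match else
step 11: stack=$ end then then  input=then then end $  — match then
step 12: stack=$ end then  input=then end $  — match then
step 13: stack=$ end  input=end $  — match end
Accept reached after 13 steps.

13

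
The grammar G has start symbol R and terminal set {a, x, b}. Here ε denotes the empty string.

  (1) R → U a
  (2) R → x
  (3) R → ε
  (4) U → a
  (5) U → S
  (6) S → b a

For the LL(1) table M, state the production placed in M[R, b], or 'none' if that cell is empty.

R → U a

FIRST(S) = {b}
FIRST(U) = {a, b}  (via S)
FIRST(R) = {ε, a, b, x}  (via U a)
FOLLOW(R) includes $ since R is the start symbol.
FOLLOW(R): R appears on no right-hand side. Thus FOLLOW(R) = {$}.
For R → U a: FIRST(U a) = {a, b}, so it goes in M[R, t] for t ∈ {a, b}.
For R → x: FIRST(x) = {x}, so it goes in M[R, t] for t ∈ {x}.
For R → ε: FIRST(ε) = {ε}, so it goes in M[R, t] for t ∈ {}; since ε ∈ FIRST, also for every t ∈ FOLLOW(R) = {$}.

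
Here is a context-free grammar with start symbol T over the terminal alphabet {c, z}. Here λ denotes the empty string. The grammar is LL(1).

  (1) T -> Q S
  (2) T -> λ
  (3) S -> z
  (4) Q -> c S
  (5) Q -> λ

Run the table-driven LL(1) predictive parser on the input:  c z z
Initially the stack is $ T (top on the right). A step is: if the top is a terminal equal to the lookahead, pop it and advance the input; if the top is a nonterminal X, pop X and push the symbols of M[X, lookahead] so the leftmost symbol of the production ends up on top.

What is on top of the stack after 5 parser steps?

step 1: stack=$ T  input=c z z $  — expand T -> Q S
step 2: stack=$ S Q  input=c z z $  — expand Q -> c S
step 3: stack=$ S S c  input=c z z $  — match c
step 4: stack=$ S S  input=z z $  — expand S -> z
step 5: stack=$ S z  input=z z $  — match z
Stack after step 5: $ S (top = S).

S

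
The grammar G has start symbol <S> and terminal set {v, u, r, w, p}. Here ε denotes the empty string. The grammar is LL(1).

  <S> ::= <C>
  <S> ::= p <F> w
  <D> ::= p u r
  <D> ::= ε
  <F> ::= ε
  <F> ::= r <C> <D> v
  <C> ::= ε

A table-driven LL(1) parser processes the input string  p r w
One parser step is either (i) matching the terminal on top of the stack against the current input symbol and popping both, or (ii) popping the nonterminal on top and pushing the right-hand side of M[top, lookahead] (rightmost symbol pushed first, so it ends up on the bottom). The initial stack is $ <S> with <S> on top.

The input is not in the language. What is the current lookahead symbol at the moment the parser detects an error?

w

     Stack            Input    Action
  1  $ <S>            p r w $  expand <S> ::= p <F> w
  2  $ w <F> p        p r w $  match p
  3  $ w <F>          r w $    expand <F> ::= r <C> <D> v
  4  $ w v <D> <C> r  r w $    match r
  5  $ w v <D> <C>    w $      error: M[<C>, w] is empty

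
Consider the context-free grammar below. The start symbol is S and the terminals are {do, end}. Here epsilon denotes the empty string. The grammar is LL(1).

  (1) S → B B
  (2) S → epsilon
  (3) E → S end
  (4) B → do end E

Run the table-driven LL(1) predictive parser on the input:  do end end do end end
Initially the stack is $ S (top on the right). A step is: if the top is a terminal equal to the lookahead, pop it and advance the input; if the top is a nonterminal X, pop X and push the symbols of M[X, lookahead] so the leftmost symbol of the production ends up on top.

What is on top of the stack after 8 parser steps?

step 1: stack=$ S  input=do end end do end end $  — expand S → B B
step 2: stack=$ B B  input=do end end do end end $  — expand B → do end E
step 3: stack=$ B E end do  input=do end end do end end $  — match do
step 4: stack=$ B E end  input=end end do end end $  — match end
step 5: stack=$ B E  input=end do end end $  — expand E → S end
step 6: stack=$ B end S  input=end do end end $  — expand S → epsilon
step 7: stack=$ B end  input=end do end end $  — match end
step 8: stack=$ B  input=do end end $  — expand B → do end E
Stack after step 8: $ E end do (top = do).

do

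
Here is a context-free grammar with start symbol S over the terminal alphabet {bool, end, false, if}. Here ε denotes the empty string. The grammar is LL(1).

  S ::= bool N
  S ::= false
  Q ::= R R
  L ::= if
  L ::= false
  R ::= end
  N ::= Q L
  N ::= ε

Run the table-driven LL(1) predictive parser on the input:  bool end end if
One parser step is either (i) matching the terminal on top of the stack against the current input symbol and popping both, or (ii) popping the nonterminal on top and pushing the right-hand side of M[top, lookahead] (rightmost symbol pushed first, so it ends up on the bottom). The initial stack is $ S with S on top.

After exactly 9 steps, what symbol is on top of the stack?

if

     Stack      Input              Action
  1  $ S        bool end end if $  expand S ::= bool N
  2  $ N bool   bool end end if $  match bool
  3  $ N        end end if $       expand N ::= Q L
  4  $ L Q      end end if $       expand Q ::= R R
  5  $ L R R    end end if $       expand R ::= end
  6  $ L R end  end end if $       match end
  7  $ L R      end if $           expand R ::= end
  8  $ L end    end if $           match end
  9  $ L        if $               expand L ::= if
Stack after step 9: $ if (top = if).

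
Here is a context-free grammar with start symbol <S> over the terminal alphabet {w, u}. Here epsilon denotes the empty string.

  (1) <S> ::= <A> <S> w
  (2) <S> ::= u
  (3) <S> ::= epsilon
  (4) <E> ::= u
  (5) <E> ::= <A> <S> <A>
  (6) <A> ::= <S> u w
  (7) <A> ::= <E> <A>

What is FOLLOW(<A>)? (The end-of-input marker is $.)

{u, w}

FIRST(<S>) = {epsilon, u}  (via <A> <S> w)
FIRST(<E>) = {u}  (via <A> <S> <A>)
FIRST(<A>) = {u}  (via <S> u w, <E> <A>)
FOLLOW(<S>) includes $ since <S> is the start symbol.
FOLLOW(<S>): in <S>::=<A> <S> w, <S> is followed by w with FIRST {w}; in <E>::=<A> <S> <A>, <S> is followed by <A> with FIRST {u}; in <A>::=<S> u w, <S> is followed by u w with FIRST {u}. Thus FOLLOW(<S>) = {$, u, w}.
FOLLOW(<E>): in <A>::=<E> <A>, <E> is followed by <A> with FIRST {u}. Thus FOLLOW(<E>) = {u}.
FOLLOW(<A>): in <S>::=<A> <S> w, <A> is followed by <S> w with FIRST {u, w}; in <E>::=<A> <S> <A> (occurrence 1), <A> is followed by <S> <A> with FIRST {u}; in <E>::=<A> <S> <A> (occurrence 2), the suffix after <A> is empty, so FOLLOW(<A>) ⊇ FOLLOW(<E>) = {u}; in <A>::=<E> <A>, the suffix after <A> is empty (adds nothing new). Thus FOLLOW(<A>) = {u, w}.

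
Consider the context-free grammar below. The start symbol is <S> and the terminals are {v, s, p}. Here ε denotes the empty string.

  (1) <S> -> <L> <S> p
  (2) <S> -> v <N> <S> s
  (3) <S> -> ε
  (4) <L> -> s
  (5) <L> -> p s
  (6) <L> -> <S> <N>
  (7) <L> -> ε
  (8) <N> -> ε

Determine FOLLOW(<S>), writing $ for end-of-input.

FIRST(<N>) = {ε}
FIRST(<S>) = {ε, p, s, v}  (via <L> <S> p)
FIRST(<L>) = {ε, p, s, v}  (via <S> <N>)
FOLLOW(<S>) includes $ since <S> is the start symbol.
FOLLOW(<L>): in <S>-><L> <S> p, <L> is followed by <S> p with FIRST {p, s, v}. Thus FOLLOW(<L>) = {p, s, v}.
FOLLOW(<S>): in <S>-><L> <S> p, <S> is followed by p with FIRST {p}; in <S>->v <N> <S> s, <S> is followed by s with FIRST {s}; in <L>-><S> <N>, <S> is followed by <N> with FIRST {ε}; in <L>-><S> <N>, the suffix after <S> is nullable, so FOLLOW(<S>) ⊇ FOLLOW(<L>) = {p, s, v}. Thus FOLLOW(<S>) = {$, p, s, v}.
FOLLOW(<N>): in <S>->v <N> <S> s, <N> is followed by <S> s with FIRST {p, s, v}; in <L>-><S> <N>, the suffix after <N> is empty, so FOLLOW(<N>) ⊇ FOLLOW(<L>) = {p, s, v}. Thus FOLLOW(<N>) = {p, s, v}.

{$, p, s, v}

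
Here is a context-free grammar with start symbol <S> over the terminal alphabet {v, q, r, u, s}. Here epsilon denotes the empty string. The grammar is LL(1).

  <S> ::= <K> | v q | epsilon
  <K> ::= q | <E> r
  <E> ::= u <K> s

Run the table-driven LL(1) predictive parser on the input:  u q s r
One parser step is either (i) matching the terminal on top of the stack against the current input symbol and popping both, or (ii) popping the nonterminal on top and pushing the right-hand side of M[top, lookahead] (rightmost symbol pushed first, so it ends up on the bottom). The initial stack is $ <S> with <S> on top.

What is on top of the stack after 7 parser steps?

r

step 1: stack=$ <S>  input=u q s r $  — expand <S> ::= <K>
step 2: stack=$ <K>  input=u q s r $  — expand <K> ::= <E> r
step 3: stack=$ r <E>  input=u q s r $  — expand <E> ::= u <K> s
step 4: stack=$ r s <K> u  input=u q s r $  — match u
step 5: stack=$ r s <K>  input=q s r $  — expand <K> ::= q
step 6: stack=$ r s q  input=q s r $  — match q
step 7: stack=$ r s  input=s r $  — match s
Stack after step 7: $ r (top = r).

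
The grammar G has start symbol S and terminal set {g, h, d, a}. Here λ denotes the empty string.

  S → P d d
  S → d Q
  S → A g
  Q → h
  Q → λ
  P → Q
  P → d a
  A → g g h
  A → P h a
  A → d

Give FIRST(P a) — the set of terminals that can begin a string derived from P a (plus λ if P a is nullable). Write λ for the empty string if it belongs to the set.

{a, d, h}

FIRST(Q) = {λ, h}
FIRST(P) = {λ, d, h}  (via Q)
FIRST(A) = {d, g, h}  (via P h a)
FIRST(S) = {d, g, h}  (via P d d, A g)
FIRST(P a): take FIRST of each symbol in turn, carrying on past any symbol whose FIRST contains λ; result {a, d, h}.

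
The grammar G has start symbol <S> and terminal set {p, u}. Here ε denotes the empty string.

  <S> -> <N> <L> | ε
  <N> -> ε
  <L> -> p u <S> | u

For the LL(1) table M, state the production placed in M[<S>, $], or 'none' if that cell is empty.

<S> -> ε

FIRST(<N>) = {ε}
FIRST(<L>) = {p, u}
FIRST(<S>) = {ε, p, u}  (via <N> <L>)
FOLLOW(<S>) includes $ since <S> is the start symbol.
FOLLOW(<S>): in <L>->p u <S>, the suffix after <S> is empty, so FOLLOW(<S>) ⊇ FOLLOW(<L>) = {$}. Thus FOLLOW(<S>) = {$}.
FOLLOW(<L>): in <S>-><N> <L>, the suffix after <L> is empty, so FOLLOW(<L>) ⊇ FOLLOW(<S>) = {$}. Thus FOLLOW(<L>) = {$}.
For <S> -> <N> <L>: FIRST(<N> <L>) = {p, u}, so it goes in M[<S>, t] for t ∈ {p, u}.
For <S> -> ε: FIRST(ε) = {ε}, so it goes in M[<S>, t] for t ∈ {}; since ε ∈ FIRST, also for every t ∈ FOLLOW(<S>) = {$}.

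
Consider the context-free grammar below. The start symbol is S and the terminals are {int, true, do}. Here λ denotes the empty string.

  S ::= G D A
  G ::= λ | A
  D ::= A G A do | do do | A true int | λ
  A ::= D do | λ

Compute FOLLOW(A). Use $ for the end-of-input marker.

FIRST(S): from S::=G D A we get {λ, do, true}. So FIRST(S) = {λ, do, true}.
FIRST(G): from G::=λ we get {λ}; from G::=A we get {λ, do, true}. So FIRST(G) = {λ, do, true}.
FIRST(D): from D::=A G A do we get {do, true}; from D::=do do we get {do}; from D::=A true int we get {do, true}; from D::=λ we get {λ}. So FIRST(D) = {λ, do, true}.
FIRST(A): from A::=D do we get {do, true}; from A::=λ we get {λ}. So FIRST(A) = {λ, do, true}.
FOLLOW(S) includes $ since S is the start symbol.
FOLLOW(S): S appears on no right-hand side. Thus FOLLOW(S) = {$}.
FOLLOW(G): in S::=G D A, G is followed by D A with FIRST {λ, do, true}; in S::=G D A, the suffix after G is nullable, so FOLLOW(G) ⊇ FOLLOW(S) = {$}; in D::=A G A do, G is followed by A do with FIRST {do, true}. Thus FOLLOW(G) = {$, do, true}.
FOLLOW(D): in S::=G D A, D is followed by A with FIRST {λ, do, true}; in S::=G D A, the suffix after D is nullable, so FOLLOW(D) ⊇ FOLLOW(S) = {$}; in A::=D do, D is followed by do with FIRST {do}. Thus FOLLOW(D) = {$, do, true}.
FOLLOW(A): in S::=G D A, the suffix after A is empty, so FOLLOW(A) ⊇ FOLLOW(S) = {$}; in G::=A, the suffix after A is empty, so FOLLOW(A) ⊇ FOLLOW(G) = {$, do, true}; in D::=A G A do (occurrence 1), A is followed by G A do with FIRST {do, true}; in D::=A G A do (occurrence 2), A is followed by do with FIRST {do}; in D::=A true int, A is followed by true int with FIRST {true}. Thus FOLLOW(A) = {$, do, true}.

{$, do, true}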